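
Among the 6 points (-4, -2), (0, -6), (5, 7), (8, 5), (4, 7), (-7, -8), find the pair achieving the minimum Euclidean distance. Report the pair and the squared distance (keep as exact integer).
Pair = ((5, 7), (4, 7)); squared distance = 1

Compute all C(6, 2) = 15 pairwise squared distances (x_i − x_j)² + (y_i − y_j)². The minimum is 1, attained by the pair ((5, 7), (4, 7)).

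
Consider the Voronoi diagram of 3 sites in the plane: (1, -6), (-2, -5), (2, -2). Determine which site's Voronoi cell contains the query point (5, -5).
Nearest site = (1, -6)

The Voronoi cell of site s contains exactly those query points closer to s than to any other site. Compute squared distances from q = (5, -5) to each site:
  (1 − 5)² + (-6 − -5)² = 17
  (2 − 5)² + (-2 − -5)² = 18
  (-2 − 5)² + (-5 − -5)² = 49
Minimum is attained by (1, -6), so q lies in its Voronoi cell.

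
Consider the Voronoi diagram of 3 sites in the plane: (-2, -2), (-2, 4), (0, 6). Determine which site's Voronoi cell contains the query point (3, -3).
Nearest site = (-2, -2)

The Voronoi cell of site s contains exactly those query points closer to s than to any other site. Compute squared distances from q = (3, -3) to each site:
  (-2 − 3)² + (-2 − -3)² = 26
  (-2 − 3)² + (4 − -3)² = 74
  (0 − 3)² + (6 − -3)² = 90
Minimum is attained by (-2, -2), so q lies in its Voronoi cell.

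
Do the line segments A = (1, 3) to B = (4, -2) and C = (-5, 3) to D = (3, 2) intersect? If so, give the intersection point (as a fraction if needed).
Yes; intersection at (55/37, 81/37) (t = 6/37 on AB, s = 30/37 on CD)

Parametrize AB as A + t(B − A) = (1 + 3 t, 3 + -5 t) and CD as C + s(D − C) = (-5 + 8 s, 3 + -1 s). Solve the linear system for (t, s). Determinant = -37 ≠ 0, so a unique intersection of the containing lines exists. Solution: t = 6/37, s = 30/37 — both in [0, 1], so the segments cross. Intersection point: (55/37, 81/37).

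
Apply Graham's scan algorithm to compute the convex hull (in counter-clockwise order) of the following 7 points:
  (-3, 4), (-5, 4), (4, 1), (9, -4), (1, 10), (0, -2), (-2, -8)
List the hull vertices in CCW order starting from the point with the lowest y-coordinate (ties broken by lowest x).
Hull (CCW) = [(-2, -8), (9, -4), (1, 10), (-5, 4)]

Graham scan procedure:
  1. Find the pivot p₀ = point with lowest y (tie → lowest x): (-2, -8).
  2. Sort the remaining points by polar angle around p₀.
  3. Walk through sorted points, maintaining a stack; pop the top while the last three entries make a non-left turn (cross product ≤ 0).
  4. Final stack is the convex hull in CCW order: (-2, -8), (9, -4), (1, 10), (-5, 4).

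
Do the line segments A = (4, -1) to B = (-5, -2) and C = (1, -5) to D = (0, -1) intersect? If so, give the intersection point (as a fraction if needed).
Yes; intersection at (4/37, -53/37) (t = 16/37 on AB, s = 33/37 on CD)

Parametrize AB as A + t(B − A) = (4 + -9 t, -1 + -1 t) and CD as C + s(D − C) = (1 + -1 s, -5 + 4 s). Solve the linear system for (t, s). Determinant = 37 ≠ 0, so a unique intersection of the containing lines exists. Solution: t = 16/37, s = 33/37 — both in [0, 1], so the segments cross. Intersection point: (4/37, -53/37).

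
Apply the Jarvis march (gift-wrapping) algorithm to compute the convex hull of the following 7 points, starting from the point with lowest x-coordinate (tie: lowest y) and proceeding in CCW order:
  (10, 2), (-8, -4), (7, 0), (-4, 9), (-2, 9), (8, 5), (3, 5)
Hull (CCW) = [(-8, -4), (7, 0), (10, 2), (8, 5), (-2, 9), (-4, 9)]

Jarvis march: at each step, from the current hull vertex p, select the next vertex q as the point such that every other point lies strictly to the left of (or on) the directed line p → q. (Equivalently: for every other point r, the cross product (q − p) × (r − p) ≥ 0.)
Starting point (lowest x, tie lowest y): (-8, -4). Wrap until returning to start. Resulting hull: (-8, -4), (7, 0), (10, 2), (8, 5), (-2, 9), (-4, 9).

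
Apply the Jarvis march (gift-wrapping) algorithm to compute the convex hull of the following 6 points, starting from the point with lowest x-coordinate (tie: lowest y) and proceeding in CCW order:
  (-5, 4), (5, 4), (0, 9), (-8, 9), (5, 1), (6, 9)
Hull (CCW) = [(-8, 9), (-5, 4), (5, 1), (6, 9)]

Jarvis march: at each step, from the current hull vertex p, select the next vertex q as the point such that every other point lies strictly to the left of (or on) the directed line p → q. (Equivalently: for every other point r, the cross product (q − p) × (r − p) ≥ 0.)
Starting point (lowest x, tie lowest y): (-8, 9). Wrap until returning to start. Resulting hull: (-8, 9), (-5, 4), (5, 1), (6, 9).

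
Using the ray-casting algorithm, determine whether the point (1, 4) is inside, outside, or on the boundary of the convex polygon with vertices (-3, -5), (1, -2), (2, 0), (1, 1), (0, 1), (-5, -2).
The point (1, 4) lies strictly outside the polygon

Cast a horizontal ray to the right from the query point and count how many polygon edges it crosses (each edge strictly once or zero times, handled with the usual half-open convention). 
Parity of crossings → even ⇒ outside.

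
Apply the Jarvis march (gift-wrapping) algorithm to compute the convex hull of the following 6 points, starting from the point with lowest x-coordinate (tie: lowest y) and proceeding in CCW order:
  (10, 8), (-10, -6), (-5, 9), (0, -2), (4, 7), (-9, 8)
Hull (CCW) = [(-10, -6), (0, -2), (10, 8), (-5, 9), (-9, 8)]

Jarvis march: at each step, from the current hull vertex p, select the next vertex q as the point such that every other point lies strictly to the left of (or on) the directed line p → q. (Equivalently: for every other point r, the cross product (q − p) × (r − p) ≥ 0.)
Starting point (lowest x, tie lowest y): (-10, -6). Wrap until returning to start. Resulting hull: (-10, -6), (0, -2), (10, 8), (-5, 9), (-9, 8).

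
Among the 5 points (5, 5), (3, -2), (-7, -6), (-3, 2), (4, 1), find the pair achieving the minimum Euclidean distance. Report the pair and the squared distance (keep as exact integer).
Pair = ((3, -2), (4, 1)); squared distance = 10

Compute all C(5, 2) = 10 pairwise squared distances (x_i − x_j)² + (y_i − y_j)². The minimum is 10, attained by the pair ((3, -2), (4, 1)).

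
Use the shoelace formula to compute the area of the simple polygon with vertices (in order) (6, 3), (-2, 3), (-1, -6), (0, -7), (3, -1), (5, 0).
Area = 87/2

Shoelace formula: Area = (1/2) |Σ_i (x_i · y_{i+1} − x_{i+1} · y_i)| (indices mod n). Compute each cross term:
  (6)(3) − (-2)(3) = 24
  (-2)(-6) − (-1)(3) = 15
  (-1)(-7) − (0)(-6) = 7
  (0)(-1) − (3)(-7) = 21
  (3)(0) − (5)(-1) = 5
  (5)(3) − (6)(0) = 15
Sum = 87, so (signed) Area = 87/2 = 87/2, |Area| = 87/2.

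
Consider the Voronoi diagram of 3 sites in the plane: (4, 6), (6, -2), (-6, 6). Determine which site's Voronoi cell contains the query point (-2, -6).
Nearest site = (6, -2)

The Voronoi cell of site s contains exactly those query points closer to s than to any other site. Compute squared distances from q = (-2, -6) to each site:
  (6 − -2)² + (-2 − -6)² = 80
  (-6 − -2)² + (6 − -6)² = 160
  (4 − -2)² + (6 − -6)² = 180
Minimum is attained by (6, -2), so q lies in its Voronoi cell.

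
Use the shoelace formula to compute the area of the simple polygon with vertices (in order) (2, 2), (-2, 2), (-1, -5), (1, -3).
Area = 18

Shoelace formula: Area = (1/2) |Σ_i (x_i · y_{i+1} − x_{i+1} · y_i)| (indices mod n). Compute each cross term:
  (2)(2) − (-2)(2) = 8
  (-2)(-5) − (-1)(2) = 12
  (-1)(-3) − (1)(-5) = 8
  (1)(2) − (2)(-3) = 8
Sum = 36, so (signed) Area = 36/2 = 18, |Area| = 18.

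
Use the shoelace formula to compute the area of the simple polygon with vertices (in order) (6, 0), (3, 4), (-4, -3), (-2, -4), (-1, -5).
Area = 77/2

Shoelace formula: Area = (1/2) |Σ_i (x_i · y_{i+1} − x_{i+1} · y_i)| (indices mod n). Compute each cross term:
  (6)(4) − (3)(0) = 24
  (3)(-3) − (-4)(4) = 7
  (-4)(-4) − (-2)(-3) = 10
  (-2)(-5) − (-1)(-4) = 6
  (-1)(0) − (6)(-5) = 30
Sum = 77, so (signed) Area = 77/2 = 77/2, |Area| = 77/2.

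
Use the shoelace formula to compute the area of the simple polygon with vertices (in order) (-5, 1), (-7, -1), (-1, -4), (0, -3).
Area = 27/2

Shoelace formula: Area = (1/2) |Σ_i (x_i · y_{i+1} − x_{i+1} · y_i)| (indices mod n). Compute each cross term:
  (-5)(-1) − (-7)(1) = 12
  (-7)(-4) − (-1)(-1) = 27
  (-1)(-3) − (0)(-4) = 3
  (0)(1) − (-5)(-3) = -15
Sum = 27, so (signed) Area = 27/2 = 27/2, |Area| = 27/2.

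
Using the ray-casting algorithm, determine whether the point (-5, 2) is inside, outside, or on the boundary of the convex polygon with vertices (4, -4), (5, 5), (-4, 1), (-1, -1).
The point (-5, 2) lies strictly outside the polygon

Cast a horizontal ray to the right from the query point and count how many polygon edges it crosses (each edge strictly once or zero times, handled with the usual half-open convention). 
Parity of crossings → even ⇒ outside.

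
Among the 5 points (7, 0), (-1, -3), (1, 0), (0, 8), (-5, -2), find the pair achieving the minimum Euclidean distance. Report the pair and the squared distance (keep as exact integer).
Pair = ((-1, -3), (1, 0)); squared distance = 13

Compute all C(5, 2) = 10 pairwise squared distances (x_i − x_j)² + (y_i − y_j)². The minimum is 13, attained by the pair ((-1, -3), (1, 0)).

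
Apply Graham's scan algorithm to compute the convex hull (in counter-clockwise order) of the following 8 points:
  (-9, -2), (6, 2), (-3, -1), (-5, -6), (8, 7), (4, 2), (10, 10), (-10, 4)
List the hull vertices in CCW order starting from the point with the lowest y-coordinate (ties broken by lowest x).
Hull (CCW) = [(-5, -6), (6, 2), (10, 10), (-10, 4), (-9, -2)]

Graham scan procedure:
  1. Find the pivot p₀ = point with lowest y (tie → lowest x): (-5, -6).
  2. Sort the remaining points by polar angle around p₀.
  3. Walk through sorted points, maintaining a stack; pop the top while the last three entries make a non-left turn (cross product ≤ 0).
  4. Final stack is the convex hull in CCW order: (-5, -6), (6, 2), (10, 10), (-10, 4), (-9, -2).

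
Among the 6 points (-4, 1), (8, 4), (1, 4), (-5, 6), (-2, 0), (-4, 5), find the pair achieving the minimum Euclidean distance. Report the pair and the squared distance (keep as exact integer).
Pair = ((-5, 6), (-4, 5)); squared distance = 2

Compute all C(6, 2) = 15 pairwise squared distances (x_i − x_j)² + (y_i − y_j)². The minimum is 2, attained by the pair ((-5, 6), (-4, 5)).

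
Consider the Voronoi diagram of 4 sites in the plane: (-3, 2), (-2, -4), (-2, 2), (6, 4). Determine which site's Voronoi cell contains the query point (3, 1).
Nearest site = (6, 4)

The Voronoi cell of site s contains exactly those query points closer to s than to any other site. Compute squared distances from q = (3, 1) to each site:
  (6 − 3)² + (4 − 1)² = 18
  (-2 − 3)² + (2 − 1)² = 26
  (-3 − 3)² + (2 − 1)² = 37
  (-2 − 3)² + (-4 − 1)² = 50
Minimum is attained by (6, 4), so q lies in its Voronoi cell.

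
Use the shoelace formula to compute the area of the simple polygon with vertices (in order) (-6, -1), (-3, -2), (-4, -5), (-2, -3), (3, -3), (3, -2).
Area = 21/2

Shoelace formula: Area = (1/2) |Σ_i (x_i · y_{i+1} − x_{i+1} · y_i)| (indices mod n). Compute each cross term:
  (-6)(-2) − (-3)(-1) = 9
  (-3)(-5) − (-4)(-2) = 7
  (-4)(-3) − (-2)(-5) = 2
  (-2)(-3) − (3)(-3) = 15
  (3)(-2) − (3)(-3) = 3
  (3)(-1) − (-6)(-2) = -15
Sum = 21, so (signed) Area = 21/2 = 21/2, |Area| = 21/2.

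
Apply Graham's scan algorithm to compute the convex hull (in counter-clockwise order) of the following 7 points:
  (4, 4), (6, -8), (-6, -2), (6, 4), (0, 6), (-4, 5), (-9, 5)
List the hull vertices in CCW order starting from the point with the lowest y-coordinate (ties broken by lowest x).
Hull (CCW) = [(6, -8), (6, 4), (0, 6), (-9, 5), (-6, -2)]

Graham scan procedure:
  1. Find the pivot p₀ = point with lowest y (tie → lowest x): (6, -8).
  2. Sort the remaining points by polar angle around p₀.
  3. Walk through sorted points, maintaining a stack; pop the top while the last three entries make a non-left turn (cross product ≤ 0).
  4. Final stack is the convex hull in CCW order: (6, -8), (6, 4), (0, 6), (-9, 5), (-6, -2).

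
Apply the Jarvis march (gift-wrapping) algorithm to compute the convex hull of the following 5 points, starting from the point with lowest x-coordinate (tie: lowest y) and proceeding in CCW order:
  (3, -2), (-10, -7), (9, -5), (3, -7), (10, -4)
Hull (CCW) = [(-10, -7), (3, -7), (9, -5), (10, -4), (3, -2)]

Jarvis march: at each step, from the current hull vertex p, select the next vertex q as the point such that every other point lies strictly to the left of (or on) the directed line p → q. (Equivalently: for every other point r, the cross product (q − p) × (r − p) ≥ 0.)
Starting point (lowest x, tie lowest y): (-10, -7). Wrap until returning to start. Resulting hull: (-10, -7), (3, -7), (9, -5), (10, -4), (3, -2).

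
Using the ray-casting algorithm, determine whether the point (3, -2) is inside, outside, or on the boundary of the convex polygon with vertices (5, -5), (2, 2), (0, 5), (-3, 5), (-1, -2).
The point (3, -2) lies strictly inside the polygon

Cast a horizontal ray to the right from the query point and count how many polygon edges it crosses (each edge strictly once or zero times, handled with the usual half-open convention). 
Parity of crossings → odd ⇒ inside.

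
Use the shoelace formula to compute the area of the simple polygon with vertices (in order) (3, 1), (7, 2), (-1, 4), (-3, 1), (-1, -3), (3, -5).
Area = 41

Shoelace formula: Area = (1/2) |Σ_i (x_i · y_{i+1} − x_{i+1} · y_i)| (indices mod n). Compute each cross term:
  (3)(2) − (7)(1) = -1
  (7)(4) − (-1)(2) = 30
  (-1)(1) − (-3)(4) = 11
  (-3)(-3) − (-1)(1) = 10
  (-1)(-5) − (3)(-3) = 14
  (3)(1) − (3)(-5) = 18
Sum = 82, so (signed) Area = 82/2 = 41, |Area| = 41.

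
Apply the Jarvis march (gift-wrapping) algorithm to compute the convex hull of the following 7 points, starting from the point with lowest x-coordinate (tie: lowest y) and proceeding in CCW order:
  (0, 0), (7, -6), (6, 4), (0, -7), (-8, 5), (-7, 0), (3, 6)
Hull (CCW) = [(-8, 5), (-7, 0), (0, -7), (7, -6), (6, 4), (3, 6)]

Jarvis march: at each step, from the current hull vertex p, select the next vertex q as the point such that every other point lies strictly to the left of (or on) the directed line p → q. (Equivalently: for every other point r, the cross product (q − p) × (r − p) ≥ 0.)
Starting point (lowest x, tie lowest y): (-8, 5). Wrap until returning to start. Resulting hull: (-8, 5), (-7, 0), (0, -7), (7, -6), (6, 4), (3, 6).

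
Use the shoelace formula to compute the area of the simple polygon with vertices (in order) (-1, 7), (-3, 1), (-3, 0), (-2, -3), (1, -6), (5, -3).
Area = 53

Shoelace formula: Area = (1/2) |Σ_i (x_i · y_{i+1} − x_{i+1} · y_i)| (indices mod n). Compute each cross term:
  (-1)(1) − (-3)(7) = 20
  (-3)(0) − (-3)(1) = 3
  (-3)(-3) − (-2)(0) = 9
  (-2)(-6) − (1)(-3) = 15
  (1)(-3) − (5)(-6) = 27
  (5)(7) − (-1)(-3) = 32
Sum = 106, so (signed) Area = 106/2 = 53, |Area| = 53.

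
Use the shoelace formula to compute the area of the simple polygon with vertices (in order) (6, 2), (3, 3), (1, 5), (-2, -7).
Area = 65/2

Shoelace formula: Area = (1/2) |Σ_i (x_i · y_{i+1} − x_{i+1} · y_i)| (indices mod n). Compute each cross term:
  (6)(3) − (3)(2) = 12
  (3)(5) − (1)(3) = 12
  (1)(-7) − (-2)(5) = 3
  (-2)(2) − (6)(-7) = 38
Sum = 65, so (signed) Area = 65/2 = 65/2, |Area| = 65/2.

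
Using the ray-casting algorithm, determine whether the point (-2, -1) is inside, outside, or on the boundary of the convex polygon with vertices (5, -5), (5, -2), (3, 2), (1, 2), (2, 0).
The point (-2, -1) lies strictly outside the polygon

Cast a horizontal ray to the right from the query point and count how many polygon edges it crosses (each edge strictly once or zero times, handled with the usual half-open convention). 
Parity of crossings → even ⇒ outside.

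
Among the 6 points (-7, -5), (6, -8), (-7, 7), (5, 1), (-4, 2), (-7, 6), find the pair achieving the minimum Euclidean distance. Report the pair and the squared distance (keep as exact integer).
Pair = ((-7, 7), (-7, 6)); squared distance = 1

Compute all C(6, 2) = 15 pairwise squared distances (x_i − x_j)² + (y_i − y_j)². The minimum is 1, attained by the pair ((-7, 7), (-7, 6)).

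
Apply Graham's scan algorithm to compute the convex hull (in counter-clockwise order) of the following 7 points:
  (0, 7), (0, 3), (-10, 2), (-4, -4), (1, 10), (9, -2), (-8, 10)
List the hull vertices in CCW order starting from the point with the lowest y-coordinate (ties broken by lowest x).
Hull (CCW) = [(-4, -4), (9, -2), (1, 10), (-8, 10), (-10, 2)]

Graham scan procedure:
  1. Find the pivot p₀ = point with lowest y (tie → lowest x): (-4, -4).
  2. Sort the remaining points by polar angle around p₀.
  3. Walk through sorted points, maintaining a stack; pop the top while the last three entries make a non-left turn (cross product ≤ 0).
  4. Final stack is the convex hull in CCW order: (-4, -4), (9, -2), (1, 10), (-8, 10), (-10, 2).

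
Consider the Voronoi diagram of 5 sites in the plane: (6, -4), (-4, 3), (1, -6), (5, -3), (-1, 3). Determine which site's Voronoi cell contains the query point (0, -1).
Nearest site = (-1, 3)

The Voronoi cell of site s contains exactly those query points closer to s than to any other site. Compute squared distances from q = (0, -1) to each site:
  (-1 − 0)² + (3 − -1)² = 17
  (1 − 0)² + (-6 − -1)² = 26
  (5 − 0)² + (-3 − -1)² = 29
  (-4 − 0)² + (3 − -1)² = 32
  (6 − 0)² + (-4 − -1)² = 45
Minimum is attained by (-1, 3), so q lies in its Voronoi cell.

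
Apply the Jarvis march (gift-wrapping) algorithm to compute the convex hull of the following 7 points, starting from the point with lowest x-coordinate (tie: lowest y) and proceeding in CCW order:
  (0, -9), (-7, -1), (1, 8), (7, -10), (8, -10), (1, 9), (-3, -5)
Hull (CCW) = [(-7, -1), (0, -9), (7, -10), (8, -10), (1, 9)]

Jarvis march: at each step, from the current hull vertex p, select the next vertex q as the point such that every other point lies strictly to the left of (or on) the directed line p → q. (Equivalently: for every other point r, the cross product (q − p) × (r − p) ≥ 0.)
Starting point (lowest x, tie lowest y): (-7, -1). Wrap until returning to start. Resulting hull: (-7, -1), (0, -9), (7, -10), (8, -10), (1, 9).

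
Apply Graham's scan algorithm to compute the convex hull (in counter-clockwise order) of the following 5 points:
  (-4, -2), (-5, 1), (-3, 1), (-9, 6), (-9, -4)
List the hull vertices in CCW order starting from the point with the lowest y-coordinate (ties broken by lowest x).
Hull (CCW) = [(-9, -4), (-4, -2), (-3, 1), (-9, 6)]

Graham scan procedure:
  1. Find the pivot p₀ = point with lowest y (tie → lowest x): (-9, -4).
  2. Sort the remaining points by polar angle around p₀.
  3. Walk through sorted points, maintaining a stack; pop the top while the last three entries make a non-left turn (cross product ≤ 0).
  4. Final stack is the convex hull in CCW order: (-9, -4), (-4, -2), (-3, 1), (-9, 6).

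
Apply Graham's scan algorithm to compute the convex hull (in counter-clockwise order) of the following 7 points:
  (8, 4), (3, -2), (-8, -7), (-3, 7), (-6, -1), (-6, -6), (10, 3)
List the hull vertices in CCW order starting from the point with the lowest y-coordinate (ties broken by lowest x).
Hull (CCW) = [(-8, -7), (3, -2), (10, 3), (8, 4), (-3, 7), (-6, -1)]

Graham scan procedure:
  1. Find the pivot p₀ = point with lowest y (tie → lowest x): (-8, -7).
  2. Sort the remaining points by polar angle around p₀.
  3. Walk through sorted points, maintaining a stack; pop the top while the last three entries make a non-left turn (cross product ≤ 0).
  4. Final stack is the convex hull in CCW order: (-8, -7), (3, -2), (10, 3), (8, 4), (-3, 7), (-6, -1).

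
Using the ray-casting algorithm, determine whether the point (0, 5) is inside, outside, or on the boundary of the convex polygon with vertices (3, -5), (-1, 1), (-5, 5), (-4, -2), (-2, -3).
The point (0, 5) lies strictly outside the polygon

Cast a horizontal ray to the right from the query point and count how many polygon edges it crosses (each edge strictly once or zero times, handled with the usual half-open convention). 
Parity of crossings → even ⇒ outside.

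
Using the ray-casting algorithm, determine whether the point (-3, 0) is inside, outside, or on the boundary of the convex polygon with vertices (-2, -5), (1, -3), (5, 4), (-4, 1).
The point (-3, 0) lies strictly inside the polygon

Cast a horizontal ray to the right from the query point and count how many polygon edges it crosses (each edge strictly once or zero times, handled with the usual half-open convention). 
Parity of crossings → odd ⇒ inside.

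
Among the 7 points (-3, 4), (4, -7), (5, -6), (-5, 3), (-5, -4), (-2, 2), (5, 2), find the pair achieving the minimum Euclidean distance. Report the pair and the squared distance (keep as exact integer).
Pair = ((4, -7), (5, -6)); squared distance = 2

Compute all C(7, 2) = 21 pairwise squared distances (x_i − x_j)² + (y_i − y_j)². The minimum is 2, attained by the pair ((4, -7), (5, -6)).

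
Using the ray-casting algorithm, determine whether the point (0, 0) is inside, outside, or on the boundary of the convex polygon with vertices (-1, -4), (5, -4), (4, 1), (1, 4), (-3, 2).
The point (0, 0) lies strictly inside the polygon

Cast a horizontal ray to the right from the query point and count how many polygon edges it crosses (each edge strictly once or zero times, handled with the usual half-open convention). 
Parity of crossings → odd ⇒ inside.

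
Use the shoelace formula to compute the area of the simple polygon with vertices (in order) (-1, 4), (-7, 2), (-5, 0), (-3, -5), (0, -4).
Area = 69/2

Shoelace formula: Area = (1/2) |Σ_i (x_i · y_{i+1} − x_{i+1} · y_i)| (indices mod n). Compute each cross term:
  (-1)(2) − (-7)(4) = 26
  (-7)(0) − (-5)(2) = 10
  (-5)(-5) − (-3)(0) = 25
  (-3)(-4) − (0)(-5) = 12
  (0)(4) − (-1)(-4) = -4
Sum = 69, so (signed) Area = 69/2 = 69/2, |Area| = 69/2.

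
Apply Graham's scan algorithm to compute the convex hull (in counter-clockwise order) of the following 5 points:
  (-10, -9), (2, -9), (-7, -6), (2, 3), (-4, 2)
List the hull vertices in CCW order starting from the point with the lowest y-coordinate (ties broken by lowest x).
Hull (CCW) = [(-10, -9), (2, -9), (2, 3), (-4, 2)]

Graham scan procedure:
  1. Find the pivot p₀ = point with lowest y (tie → lowest x): (-10, -9).
  2. Sort the remaining points by polar angle around p₀.
  3. Walk through sorted points, maintaining a stack; pop the top while the last three entries make a non-left turn (cross product ≤ 0).
  4. Final stack is the convex hull in CCW order: (-10, -9), (2, -9), (2, 3), (-4, 2).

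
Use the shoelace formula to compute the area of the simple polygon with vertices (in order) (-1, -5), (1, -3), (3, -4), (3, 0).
Area = 5

Shoelace formula: Area = (1/2) |Σ_i (x_i · y_{i+1} − x_{i+1} · y_i)| (indices mod n). Compute each cross term:
  (-1)(-3) − (1)(-5) = 8
  (1)(-4) − (3)(-3) = 5
  (3)(0) − (3)(-4) = 12
  (3)(-5) − (-1)(0) = -15
Sum = 10, so (signed) Area = 10/2 = 5, |Area| = 5.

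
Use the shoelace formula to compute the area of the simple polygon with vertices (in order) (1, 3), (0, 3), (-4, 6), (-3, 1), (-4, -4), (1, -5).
Area = 77/2

Shoelace formula: Area = (1/2) |Σ_i (x_i · y_{i+1} − x_{i+1} · y_i)| (indices mod n). Compute each cross term:
  (1)(3) − (0)(3) = 3
  (0)(6) − (-4)(3) = 12
  (-4)(1) − (-3)(6) = 14
  (-3)(-4) − (-4)(1) = 16
  (-4)(-5) − (1)(-4) = 24
  (1)(3) − (1)(-5) = 8
Sum = 77, so (signed) Area = 77/2 = 77/2, |Area| = 77/2.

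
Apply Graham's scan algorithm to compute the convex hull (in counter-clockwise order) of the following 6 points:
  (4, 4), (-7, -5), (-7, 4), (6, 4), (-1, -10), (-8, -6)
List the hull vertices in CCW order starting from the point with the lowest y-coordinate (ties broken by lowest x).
Hull (CCW) = [(-1, -10), (6, 4), (-7, 4), (-8, -6)]

Graham scan procedure:
  1. Find the pivot p₀ = point with lowest y (tie → lowest x): (-1, -10).
  2. Sort the remaining points by polar angle around p₀.
  3. Walk through sorted points, maintaining a stack; pop the top while the last three entries make a non-left turn (cross product ≤ 0).
  4. Final stack is the convex hull in CCW order: (-1, -10), (6, 4), (-7, 4), (-8, -6).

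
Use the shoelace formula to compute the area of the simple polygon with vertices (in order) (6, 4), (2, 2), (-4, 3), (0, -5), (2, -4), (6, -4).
Area = 56

Shoelace formula: Area = (1/2) |Σ_i (x_i · y_{i+1} − x_{i+1} · y_i)| (indices mod n). Compute each cross term:
  (6)(2) − (2)(4) = 4
  (2)(3) − (-4)(2) = 14
  (-4)(-5) − (0)(3) = 20
  (0)(-4) − (2)(-5) = 10
  (2)(-4) − (6)(-4) = 16
  (6)(4) − (6)(-4) = 48
Sum = 112, so (signed) Area = 112/2 = 56, |Area| = 56.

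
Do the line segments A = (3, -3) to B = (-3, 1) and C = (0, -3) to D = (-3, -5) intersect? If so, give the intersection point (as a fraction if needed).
No (intersection of containing lines falls outside at least one segment)

Parametrize and solve: t = 1/4, s = -1/2. At least one of these is outside [0, 1], so the segments do not intersect.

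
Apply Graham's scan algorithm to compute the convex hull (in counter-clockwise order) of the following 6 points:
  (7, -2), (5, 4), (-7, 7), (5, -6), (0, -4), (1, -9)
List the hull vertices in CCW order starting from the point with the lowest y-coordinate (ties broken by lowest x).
Hull (CCW) = [(1, -9), (5, -6), (7, -2), (5, 4), (-7, 7)]

Graham scan procedure:
  1. Find the pivot p₀ = point with lowest y (tie → lowest x): (1, -9).
  2. Sort the remaining points by polar angle around p₀.
  3. Walk through sorted points, maintaining a stack; pop the top while the last three entries make a non-left turn (cross product ≤ 0).
  4. Final stack is the convex hull in CCW order: (1, -9), (5, -6), (7, -2), (5, 4), (-7, 7).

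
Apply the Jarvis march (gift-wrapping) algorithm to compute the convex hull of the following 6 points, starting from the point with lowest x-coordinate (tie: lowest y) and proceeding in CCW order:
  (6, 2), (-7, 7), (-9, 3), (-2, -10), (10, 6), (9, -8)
Hull (CCW) = [(-9, 3), (-2, -10), (9, -8), (10, 6), (-7, 7)]

Jarvis march: at each step, from the current hull vertex p, select the next vertex q as the point such that every other point lies strictly to the left of (or on) the directed line p → q. (Equivalently: for every other point r, the cross product (q − p) × (r − p) ≥ 0.)
Starting point (lowest x, tie lowest y): (-9, 3). Wrap until returning to start. Resulting hull: (-9, 3), (-2, -10), (9, -8), (10, 6), (-7, 7).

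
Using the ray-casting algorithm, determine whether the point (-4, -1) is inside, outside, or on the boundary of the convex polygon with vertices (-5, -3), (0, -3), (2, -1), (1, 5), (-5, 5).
The point (-4, -1) lies strictly inside the polygon

Cast a horizontal ray to the right from the query point and count how many polygon edges it crosses (each edge strictly once or zero times, handled with the usual half-open convention). 
Parity of crossings → odd ⇒ inside.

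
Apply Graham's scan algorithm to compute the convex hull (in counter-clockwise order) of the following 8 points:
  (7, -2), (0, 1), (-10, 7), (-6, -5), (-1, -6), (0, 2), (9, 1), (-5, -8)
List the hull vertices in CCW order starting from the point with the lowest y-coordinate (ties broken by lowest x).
Hull (CCW) = [(-5, -8), (7, -2), (9, 1), (-10, 7)]

Graham scan procedure:
  1. Find the pivot p₀ = point with lowest y (tie → lowest x): (-5, -8).
  2. Sort the remaining points by polar angle around p₀.
  3. Walk through sorted points, maintaining a stack; pop the top while the last three entries make a non-left turn (cross product ≤ 0).
  4. Final stack is the convex hull in CCW order: (-5, -8), (7, -2), (9, 1), (-10, 7).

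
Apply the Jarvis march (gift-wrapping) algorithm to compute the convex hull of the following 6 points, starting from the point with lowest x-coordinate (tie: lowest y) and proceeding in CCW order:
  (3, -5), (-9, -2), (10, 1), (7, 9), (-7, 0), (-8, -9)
Hull (CCW) = [(-9, -2), (-8, -9), (3, -5), (10, 1), (7, 9), (-7, 0)]

Jarvis march: at each step, from the current hull vertex p, select the next vertex q as the point such that every other point lies strictly to the left of (or on) the directed line p → q. (Equivalently: for every other point r, the cross product (q − p) × (r − p) ≥ 0.)
Starting point (lowest x, tie lowest y): (-9, -2). Wrap until returning to start. Resulting hull: (-9, -2), (-8, -9), (3, -5), (10, 1), (7, 9), (-7, 0).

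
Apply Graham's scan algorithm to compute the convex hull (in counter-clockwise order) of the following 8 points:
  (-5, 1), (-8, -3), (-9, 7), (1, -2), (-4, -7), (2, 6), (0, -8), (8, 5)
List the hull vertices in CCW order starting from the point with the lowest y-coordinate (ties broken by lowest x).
Hull (CCW) = [(0, -8), (8, 5), (2, 6), (-9, 7), (-8, -3), (-4, -7)]

Graham scan procedure:
  1. Find the pivot p₀ = point with lowest y (tie → lowest x): (0, -8).
  2. Sort the remaining points by polar angle around p₀.
  3. Walk through sorted points, maintaining a stack; pop the top while the last three entries make a non-left turn (cross product ≤ 0).
  4. Final stack is the convex hull in CCW order: (0, -8), (8, 5), (2, 6), (-9, 7), (-8, -3), (-4, -7).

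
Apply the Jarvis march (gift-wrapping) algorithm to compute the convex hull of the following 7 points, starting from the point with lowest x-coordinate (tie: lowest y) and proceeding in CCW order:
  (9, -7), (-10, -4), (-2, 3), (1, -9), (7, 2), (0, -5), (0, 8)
Hull (CCW) = [(-10, -4), (1, -9), (9, -7), (7, 2), (0, 8)]

Jarvis march: at each step, from the current hull vertex p, select the next vertex q as the point such that every other point lies strictly to the left of (or on) the directed line p → q. (Equivalently: for every other point r, the cross product (q − p) × (r − p) ≥ 0.)
Starting point (lowest x, tie lowest y): (-10, -4). Wrap until returning to start. Resulting hull: (-10, -4), (1, -9), (9, -7), (7, 2), (0, 8).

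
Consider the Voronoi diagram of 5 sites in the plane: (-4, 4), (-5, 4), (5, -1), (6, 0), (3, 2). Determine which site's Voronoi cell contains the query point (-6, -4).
Nearest site = (-5, 4)

The Voronoi cell of site s contains exactly those query points closer to s than to any other site. Compute squared distances from q = (-6, -4) to each site:
  (-5 − -6)² + (4 − -4)² = 65
  (-4 − -6)² + (4 − -4)² = 68
  (3 − -6)² + (2 − -4)² = 117
  (5 − -6)² + (-1 − -4)² = 130
  (6 − -6)² + (0 − -4)² = 160
Minimum is attained by (-5, 4), so q lies in its Voronoi cell.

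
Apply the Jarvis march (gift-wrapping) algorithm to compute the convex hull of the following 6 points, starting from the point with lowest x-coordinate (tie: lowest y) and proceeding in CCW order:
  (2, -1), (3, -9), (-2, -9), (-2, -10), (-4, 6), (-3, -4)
Hull (CCW) = [(-4, 6), (-3, -4), (-2, -10), (3, -9), (2, -1)]

Jarvis march: at each step, from the current hull vertex p, select the next vertex q as the point such that every other point lies strictly to the left of (or on) the directed line p → q. (Equivalently: for every other point r, the cross product (q − p) × (r − p) ≥ 0.)
Starting point (lowest x, tie lowest y): (-4, 6). Wrap until returning to start. Resulting hull: (-4, 6), (-3, -4), (-2, -10), (3, -9), (2, -1).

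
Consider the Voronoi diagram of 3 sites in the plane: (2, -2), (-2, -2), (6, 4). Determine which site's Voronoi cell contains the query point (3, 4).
Nearest site = (6, 4)

The Voronoi cell of site s contains exactly those query points closer to s than to any other site. Compute squared distances from q = (3, 4) to each site:
  (6 − 3)² + (4 − 4)² = 9
  (2 − 3)² + (-2 − 4)² = 37
  (-2 − 3)² + (-2 − 4)² = 61
Minimum is attained by (6, 4), so q lies in its Voronoi cell.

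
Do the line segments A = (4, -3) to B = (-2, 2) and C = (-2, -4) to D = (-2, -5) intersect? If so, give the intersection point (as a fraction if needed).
No (intersection of containing lines falls outside at least one segment)

Parametrize and solve: t = 1, s = -6. At least one of these is outside [0, 1], so the segments do not intersect.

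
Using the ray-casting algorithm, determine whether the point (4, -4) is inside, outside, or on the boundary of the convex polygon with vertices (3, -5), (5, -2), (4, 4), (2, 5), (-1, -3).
The point (4, -4) lies strictly outside the polygon

Cast a horizontal ray to the right from the query point and count how many polygon edges it crosses (each edge strictly once or zero times, handled with the usual half-open convention). 
Parity of crossings → even ⇒ outside.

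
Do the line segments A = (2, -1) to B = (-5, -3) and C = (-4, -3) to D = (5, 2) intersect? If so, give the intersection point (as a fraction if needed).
Yes; intersection at (-50/17, -41/17) (t = 12/17 on AB, s = 2/17 on CD)

Parametrize AB as A + t(B − A) = (2 + -7 t, -1 + -2 t) and CD as C + s(D − C) = (-4 + 9 s, -3 + 5 s). Solve the linear system for (t, s). Determinant = 17 ≠ 0, so a unique intersection of the containing lines exists. Solution: t = 12/17, s = 2/17 — both in [0, 1], so the segments cross. Intersection point: (-50/17, -41/17).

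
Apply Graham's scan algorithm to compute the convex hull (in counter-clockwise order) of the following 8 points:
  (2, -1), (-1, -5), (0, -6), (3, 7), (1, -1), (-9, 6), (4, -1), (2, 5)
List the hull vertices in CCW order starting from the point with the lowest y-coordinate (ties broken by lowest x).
Hull (CCW) = [(0, -6), (4, -1), (3, 7), (-9, 6), (-1, -5)]

Graham scan procedure:
  1. Find the pivot p₀ = point with lowest y (tie → lowest x): (0, -6).
  2. Sort the remaining points by polar angle around p₀.
  3. Walk through sorted points, maintaining a stack; pop the top while the last three entries make a non-left turn (cross product ≤ 0).
  4. Final stack is the convex hull in CCW order: (0, -6), (4, -1), (3, 7), (-9, 6), (-1, -5).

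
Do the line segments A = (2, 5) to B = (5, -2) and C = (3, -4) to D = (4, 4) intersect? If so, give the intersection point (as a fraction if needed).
Yes; intersection at (113/31, 36/31) (t = 17/31 on AB, s = 20/31 on CD)

Parametrize AB as A + t(B − A) = (2 + 3 t, 5 + -7 t) and CD as C + s(D − C) = (3 + 1 s, -4 + 8 s). Solve the linear system for (t, s). Determinant = -31 ≠ 0, so a unique intersection of the containing lines exists. Solution: t = 17/31, s = 20/31 — both in [0, 1], so the segments cross. Intersection point: (113/31, 36/31).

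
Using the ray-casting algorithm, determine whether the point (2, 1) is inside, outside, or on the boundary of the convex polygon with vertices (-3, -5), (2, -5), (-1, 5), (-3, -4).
The point (2, 1) lies strictly outside the polygon

Cast a horizontal ray to the right from the query point and count how many polygon edges it crosses (each edge strictly once or zero times, handled with the usual half-open convention). 
Parity of crossings → even ⇒ outside.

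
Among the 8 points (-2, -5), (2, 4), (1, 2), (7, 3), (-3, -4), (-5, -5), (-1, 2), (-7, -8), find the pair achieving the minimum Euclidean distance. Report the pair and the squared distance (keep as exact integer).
Pair = ((-2, -5), (-3, -4)); squared distance = 2

Compute all C(8, 2) = 28 pairwise squared distances (x_i − x_j)² + (y_i − y_j)². The minimum is 2, attained by the pair ((-2, -5), (-3, -4)).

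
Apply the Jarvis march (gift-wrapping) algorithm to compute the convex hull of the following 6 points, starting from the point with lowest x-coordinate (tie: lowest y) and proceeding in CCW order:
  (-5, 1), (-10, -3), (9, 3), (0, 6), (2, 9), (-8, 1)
Hull (CCW) = [(-10, -3), (9, 3), (2, 9), (-8, 1)]

Jarvis march: at each step, from the current hull vertex p, select the next vertex q as the point such that every other point lies strictly to the left of (or on) the directed line p → q. (Equivalently: for every other point r, the cross product (q − p) × (r − p) ≥ 0.)
Starting point (lowest x, tie lowest y): (-10, -3). Wrap until returning to start. Resulting hull: (-10, -3), (9, 3), (2, 9), (-8, 1).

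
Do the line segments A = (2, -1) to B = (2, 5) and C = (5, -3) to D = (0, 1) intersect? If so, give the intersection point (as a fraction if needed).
Yes; intersection at (2, -3/5) (t = 1/15 on AB, s = 3/5 on CD)

Parametrize AB as A + t(B − A) = (2 + 0 t, -1 + 6 t) and CD as C + s(D − C) = (5 + -5 s, -3 + 4 s). Solve the linear system for (t, s). Determinant = -30 ≠ 0, so a unique intersection of the containing lines exists. Solution: t = 1/15, s = 3/5 — both in [0, 1], so the segments cross. Intersection point: (2, -3/5).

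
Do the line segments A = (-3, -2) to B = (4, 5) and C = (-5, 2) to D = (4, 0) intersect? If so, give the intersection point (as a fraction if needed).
Yes; intersection at (-1/11, 10/11) (t = 32/77 on AB, s = 6/11 on CD)

Parametrize AB as A + t(B − A) = (-3 + 7 t, -2 + 7 t) and CD as C + s(D − C) = (-5 + 9 s, 2 + -2 s). Solve the linear system for (t, s). Determinant = 77 ≠ 0, so a unique intersection of the containing lines exists. Solution: t = 32/77, s = 6/11 — both in [0, 1], so the segments cross. Intersection point: (-1/11, 10/11).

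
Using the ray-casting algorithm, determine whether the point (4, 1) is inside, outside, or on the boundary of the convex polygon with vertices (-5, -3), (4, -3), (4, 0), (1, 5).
The point (4, 1) lies strictly outside the polygon

Cast a horizontal ray to the right from the query point and count how many polygon edges it crosses (each edge strictly once or zero times, handled with the usual half-open convention). 
Parity of crossings → even ⇒ outside.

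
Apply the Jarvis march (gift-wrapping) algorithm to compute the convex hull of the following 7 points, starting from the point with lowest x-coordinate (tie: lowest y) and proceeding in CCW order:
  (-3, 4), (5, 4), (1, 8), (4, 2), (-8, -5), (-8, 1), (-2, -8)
Hull (CCW) = [(-8, -5), (-2, -8), (4, 2), (5, 4), (1, 8), (-8, 1)]

Jarvis march: at each step, from the current hull vertex p, select the next vertex q as the point such that every other point lies strictly to the left of (or on) the directed line p → q. (Equivalently: for every other point r, the cross product (q − p) × (r − p) ≥ 0.)
Starting point (lowest x, tie lowest y): (-8, -5). Wrap until returning to start. Resulting hull: (-8, -5), (-2, -8), (4, 2), (5, 4), (1, 8), (-8, 1).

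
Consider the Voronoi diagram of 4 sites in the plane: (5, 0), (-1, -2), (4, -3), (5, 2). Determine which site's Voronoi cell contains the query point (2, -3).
Nearest site = (4, -3)

The Voronoi cell of site s contains exactly those query points closer to s than to any other site. Compute squared distances from q = (2, -3) to each site:
  (4 − 2)² + (-3 − -3)² = 4
  (-1 − 2)² + (-2 − -3)² = 10
  (5 − 2)² + (0 − -3)² = 18
  (5 − 2)² + (2 − -3)² = 34
Minimum is attained by (4, -3), so q lies in its Voronoi cell.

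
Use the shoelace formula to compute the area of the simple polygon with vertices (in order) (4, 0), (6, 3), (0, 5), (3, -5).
Area = 47/2

Shoelace formula: Area = (1/2) |Σ_i (x_i · y_{i+1} − x_{i+1} · y_i)| (indices mod n). Compute each cross term:
  (4)(3) − (6)(0) = 12
  (6)(5) − (0)(3) = 30
  (0)(-5) − (3)(5) = -15
  (3)(0) − (4)(-5) = 20
Sum = 47, so (signed) Area = 47/2 = 47/2, |Area| = 47/2.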